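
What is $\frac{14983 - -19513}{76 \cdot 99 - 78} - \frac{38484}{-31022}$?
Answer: $\frac{339171694}{57747453} \approx 5.8734$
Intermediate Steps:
$\frac{14983 - -19513}{76 \cdot 99 - 78} - \frac{38484}{-31022} = \frac{14983 + 19513}{7524 - 78} - - \frac{19242}{15511} = \frac{34496}{7446} + \frac{19242}{15511} = 34496 \cdot \frac{1}{7446} + \frac{19242}{15511} = \frac{17248}{3723} + \frac{19242}{15511} = \frac{339171694}{57747453}$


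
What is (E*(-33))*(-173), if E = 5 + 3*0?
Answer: 28545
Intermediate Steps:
E = 5 (E = 5 + 0 = 5)
(E*(-33))*(-173) = (5*(-33))*(-173) = -165*(-173) = 28545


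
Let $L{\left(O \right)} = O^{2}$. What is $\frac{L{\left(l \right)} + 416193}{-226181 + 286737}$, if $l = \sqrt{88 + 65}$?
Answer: $\frac{208173}{30278} \approx 6.8754$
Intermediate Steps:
$l = 3 \sqrt{17}$ ($l = \sqrt{153} = 3 \sqrt{17} \approx 12.369$)
$\frac{L{\left(l \right)} + 416193}{-226181 + 286737} = \frac{\left(3 \sqrt{17}\right)^{2} + 416193}{-226181 + 286737} = \frac{153 + 416193}{60556} = 416346 \cdot \frac{1}{60556} = \frac{208173}{30278}$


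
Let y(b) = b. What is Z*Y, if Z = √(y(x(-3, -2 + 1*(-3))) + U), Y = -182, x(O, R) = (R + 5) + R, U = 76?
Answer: -182*√71 ≈ -1533.6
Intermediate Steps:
x(O, R) = 5 + 2*R (x(O, R) = (5 + R) + R = 5 + 2*R)
Z = √71 (Z = √((5 + 2*(-2 + 1*(-3))) + 76) = √((5 + 2*(-2 - 3)) + 76) = √((5 + 2*(-5)) + 76) = √((5 - 10) + 76) = √(-5 + 76) = √71 ≈ 8.4261)
Z*Y = √71*(-182) = -182*√71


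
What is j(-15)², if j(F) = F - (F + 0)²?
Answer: 57600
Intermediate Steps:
j(F) = F - F²
j(-15)² = (-15*(1 - 1*(-15)))² = (-15*(1 + 15))² = (-15*16)² = (-240)² = 57600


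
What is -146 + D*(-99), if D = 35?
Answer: -3611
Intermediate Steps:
-146 + D*(-99) = -146 + 35*(-99) = -146 - 3465 = -3611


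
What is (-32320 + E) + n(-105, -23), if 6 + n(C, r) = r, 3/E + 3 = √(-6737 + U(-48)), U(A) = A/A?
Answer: -218194014/6745 - 12*I*√421/6745 ≈ -32349.0 - 0.036504*I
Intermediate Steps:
U(A) = 1
E = 3/(-3 + 4*I*√421) (E = 3/(-3 + √(-6737 + 1)) = 3/(-3 + √(-6736)) = 3/(-3 + 4*I*√421) ≈ -0.0013343 - 0.036504*I)
n(C, r) = -6 + r
(-32320 + E) + n(-105, -23) = (-32320 + (-9/6745 - 12*I*√421/6745)) + (-6 - 23) = (-217998409/6745 - 12*I*√421/6745) - 29 = -218194014/6745 - 12*I*√421/6745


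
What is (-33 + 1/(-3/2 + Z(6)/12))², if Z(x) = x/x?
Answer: 328329/289 ≈ 1136.1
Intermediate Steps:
Z(x) = 1
(-33 + 1/(-3/2 + Z(6)/12))² = (-33 + 1/(-3/2 + 1/12))² = (-33 + 1/(-17/12))² = (-33 - 12/17)² = (-573/17)² = 328329/289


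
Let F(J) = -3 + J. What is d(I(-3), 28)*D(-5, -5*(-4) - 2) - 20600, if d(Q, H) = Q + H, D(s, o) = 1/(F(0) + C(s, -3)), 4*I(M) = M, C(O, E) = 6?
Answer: -247091/12 ≈ -20591.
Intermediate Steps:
I(M) = M/4
D(s, o) = ⅓ (D(s, o) = 1/((-3 + 0) + 6) = 1/(-3 + 6) = 1/3 = ⅓)
d(Q, H) = H + Q
d(I(-3), 28)*D(-5, -5*(-4) - 2) - 20600 = (28 + (¼)*(-3))*(⅓) - 20600 = (28 - ¾)*(⅓) - 20600 = (109/4)*(⅓) - 20600 = 109/12 - 20600 = -247091/12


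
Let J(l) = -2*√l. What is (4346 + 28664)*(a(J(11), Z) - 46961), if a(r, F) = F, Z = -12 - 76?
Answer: -1553087490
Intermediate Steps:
Z = -88
(4346 + 28664)*(a(J(11), Z) - 46961) = (4346 + 28664)*(-88 - 46961) = 33010*(-47049) = -1553087490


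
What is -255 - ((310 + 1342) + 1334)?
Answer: -3241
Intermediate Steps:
-255 - ((310 + 1342) + 1334) = -255 - (1652 + 1334) = -255 - 1*2986 = -255 - 2986 = -3241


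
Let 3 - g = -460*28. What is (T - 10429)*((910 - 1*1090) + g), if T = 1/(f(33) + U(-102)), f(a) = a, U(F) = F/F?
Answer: -4504293255/34 ≈ -1.3248e+8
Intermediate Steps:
U(F) = 1
T = 1/34 (T = 1/(33 + 1) = 1/34 ≈ 0.029412)
g = 12883 (g = 3 - (-460)*28 = 3 - 1*(-12880) = 3 + 12880 = 12883)
(T - 10429)*((910 - 1*1090) + g) = (1/34 - 10429)*((910 - 1*1090) + 12883) = -354585*((910 - 1090) + 12883)/34 = -354585*(-180 + 12883)/34 = -354585/34*12703 = -4504293255/34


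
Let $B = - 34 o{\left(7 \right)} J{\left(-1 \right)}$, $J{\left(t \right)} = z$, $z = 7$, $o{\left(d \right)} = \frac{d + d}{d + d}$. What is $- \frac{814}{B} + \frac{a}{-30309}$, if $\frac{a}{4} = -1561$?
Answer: $\frac{13078799}{3606771} \approx 3.6262$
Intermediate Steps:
$a = -6244$ ($a = 4 \left(-1561\right) = -6244$)
$o{\left(d \right)} = 1$ ($o{\left(d \right)} = \frac{2 d}{2 d} = 2 d \frac{1}{2 d} = 1$)
$J{\left(t \right)} = 7$
$B = -238$ ($B = \left(-34\right) 1 \cdot 7 = \left(-34\right) 7 = -238$)
$- \frac{814}{B} + \frac{a}{-30309} = - \frac{814}{-238} - \frac{6244}{-30309} = \left(-814\right) \left(- \frac{1}{238}\right) - - \frac{6244}{30309} = \frac{407}{119} + \frac{6244}{30309} = \frac{13078799}{3606771}$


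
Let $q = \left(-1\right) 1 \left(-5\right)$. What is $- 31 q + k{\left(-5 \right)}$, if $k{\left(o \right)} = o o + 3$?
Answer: $-127$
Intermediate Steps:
$k{\left(o \right)} = 3 + o^{2}$ ($k{\left(o \right)} = o^{2} + 3 = 3 + o^{2}$)
$q = 5$ ($q = \left(-1\right) \left(-5\right) = 5$)
$- 31 q + k{\left(-5 \right)} = \left(-31\right) 5 + \left(3 + \left(-5\right)^{2}\right) = -155 + \left(3 + 25\right) = -155 + 28 = -127$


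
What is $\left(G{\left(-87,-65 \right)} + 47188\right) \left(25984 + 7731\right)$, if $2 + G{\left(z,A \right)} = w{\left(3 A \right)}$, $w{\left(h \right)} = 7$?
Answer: $1591111995$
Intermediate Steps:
$G{\left(z,A \right)} = 5$ ($G{\left(z,A \right)} = -2 + 7 = 5$)
$\left(G{\left(-87,-65 \right)} + 47188\right) \left(25984 + 7731\right) = \left(5 + 47188\right) \left(25984 + 7731\right) = 47193 \cdot 33715 = 1591111995$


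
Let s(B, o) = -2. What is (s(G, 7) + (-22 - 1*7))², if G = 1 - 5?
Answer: 961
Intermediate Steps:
G = -4
(s(G, 7) + (-22 - 1*7))² = (-2 + (-22 - 1*7))² = (-2 + (-22 - 7))² = (-2 - 29)² = (-31)² = 961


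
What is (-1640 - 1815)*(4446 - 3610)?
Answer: -2888380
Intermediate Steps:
(-1640 - 1815)*(4446 - 3610) = -3455*836 = -2888380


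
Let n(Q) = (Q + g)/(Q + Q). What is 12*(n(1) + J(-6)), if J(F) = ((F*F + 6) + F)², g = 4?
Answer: 15582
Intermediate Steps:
n(Q) = (4 + Q)/(2*Q) (n(Q) = (Q + 4)/(Q + Q) = (4 + Q)/((2*Q)) = (4 + Q)*(1/(2*Q)) = (4 + Q)/(2*Q))
J(F) = (6 + F + F²)² (J(F) = ((F² + 6) + F)² = ((6 + F²) + F)² = (6 + F + F²)²)
12*(n(1) + J(-6)) = 12*((½)*(4 + 1)/1 + (6 - 6 + (-6)²)²) = 12*((½)*1*5 + (6 - 6 + 36)²) = 12*(5/2 + 36²) = 12*(5/2 + 1296) = 12*(2597/2) = 15582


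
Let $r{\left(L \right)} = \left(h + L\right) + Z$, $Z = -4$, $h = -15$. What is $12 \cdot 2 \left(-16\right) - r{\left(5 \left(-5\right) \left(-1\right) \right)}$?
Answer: $-390$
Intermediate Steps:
$r{\left(L \right)} = -19 + L$ ($r{\left(L \right)} = \left(-15 + L\right) - 4 = -19 + L$)
$12 \cdot 2 \left(-16\right) - r{\left(5 \left(-5\right) \left(-1\right) \right)} = 12 \cdot 2 \left(-16\right) - \left(-19 + 5 \left(-5\right) \left(-1\right)\right) = 24 \left(-16\right) - \left(-19 - -25\right) = -384 - \left(-19 + 25\right) = -384 - 6 = -390$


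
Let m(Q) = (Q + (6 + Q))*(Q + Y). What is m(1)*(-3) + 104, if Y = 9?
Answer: -136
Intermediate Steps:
m(Q) = (6 + 2*Q)*(9 + Q) (m(Q) = (Q + (6 + Q))*(Q + 9) = (6 + 2*Q)*(9 + Q))
m(1)*(-3) + 104 = (54 + 2*1² + 24*1)*(-3) + 104 = (54 + 2*1 + 24)*(-3) + 104 = (54 + 2 + 24)*(-3) + 104 = 80*(-3) + 104 = -240 + 104 = -136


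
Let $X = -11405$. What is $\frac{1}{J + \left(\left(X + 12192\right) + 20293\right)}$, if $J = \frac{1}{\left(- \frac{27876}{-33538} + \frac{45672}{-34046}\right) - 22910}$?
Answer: $\frac{6540004189480}{137863288028779713} \approx 4.7438 \cdot 10^{-5}$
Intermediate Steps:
$J = - \frac{285458687}{6540004189480}$ ($J = \frac{1}{\left(\left(-27876\right) \left(- \frac{1}{33538}\right) + 45672 \left(- \frac{1}{34046}\right)\right) - 22910} = \frac{1}{\left(\frac{13938}{16769} - \frac{22836}{17023}\right) - 22910} = \frac{1}{- \frac{145670310}{285458687} - 22910} = \frac{1}{- \frac{6540004189480}{285458687}} = - \frac{285458687}{6540004189480} \approx -4.3648 \cdot 10^{-5}$)
$\frac{1}{J + \left(\left(X + 12192\right) + 20293\right)} = \frac{1}{- \frac{285458687}{6540004189480} + \left(\left(-11405 + 12192\right) + 20293\right)} = \frac{1}{- \frac{285458687}{6540004189480} + \left(787 + 20293\right)} = \frac{1}{- \frac{285458687}{6540004189480} + 21080} = \frac{1}{\frac{137863288028779713}{6540004189480}} = \frac{6540004189480}{137863288028779713}$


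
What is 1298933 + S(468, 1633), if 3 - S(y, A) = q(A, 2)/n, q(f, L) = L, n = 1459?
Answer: 1895147622/1459 ≈ 1.2989e+6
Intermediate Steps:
S(y, A) = 4375/1459 (S(y, A) = 3 - 2/1459 = 4375/1459)
1298933 + S(468, 1633) = 1298933 + 4375/1459 = 1895147622/1459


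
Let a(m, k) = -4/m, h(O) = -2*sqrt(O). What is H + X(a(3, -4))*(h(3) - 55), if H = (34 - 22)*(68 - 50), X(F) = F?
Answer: 868/3 + 8*sqrt(3)/3 ≈ 293.95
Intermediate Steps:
H = 216 (H = 12*18 = 216)
H + X(a(3, -4))*(h(3) - 55) = 216 + (-4/3)*(-2*sqrt(3) - 55) = 216 + (-4*1/3)*(-55 - 2*sqrt(3)) = 216 - 4*(-55 - 2*sqrt(3))/3 = 216 + (220/3 + 8*sqrt(3)/3) = 868/3 + 8*sqrt(3)/3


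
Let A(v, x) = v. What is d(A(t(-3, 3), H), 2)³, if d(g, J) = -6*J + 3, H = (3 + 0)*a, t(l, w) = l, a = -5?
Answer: -729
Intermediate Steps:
H = -15 (H = (3 + 0)*(-5) = 3*(-5) = -15)
d(g, J) = 3 - 6*J
d(A(t(-3, 3), H), 2)³ = (3 - 6*2)³ = (3 - 12)³ = (-9)³ = -729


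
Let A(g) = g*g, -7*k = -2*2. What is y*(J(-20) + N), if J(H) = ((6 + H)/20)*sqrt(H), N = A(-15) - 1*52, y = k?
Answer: 692/7 - 4*I*sqrt(5)/5 ≈ 98.857 - 1.7889*I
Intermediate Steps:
k = 4/7 (k = -(-2)*2/7 = -1/7*(-4) = 4/7 ≈ 0.57143)
A(g) = g**2
y = 4/7 ≈ 0.57143
N = 173 (N = (-15)**2 - 1*52 = 225 - 52 = 173)
J(H) = sqrt(H)*(3/10 + H/20) (J(H) = ((6 + H)*(1/20))*sqrt(H) = (3/10 + H/20)*sqrt(H) = sqrt(H)*(3/10 + H/20))
y*(J(-20) + N) = 4*(sqrt(-20)*(6 - 20)/20 + 173)/7 = 4*((1/20)*(2*I*sqrt(5))*(-14) + 173)/7 = 4*(-7*I*sqrt(5)/5 + 173)/7 = 4*(173 - 7*I*sqrt(5)/5)/7 = 692/7 - 4*I*sqrt(5)/5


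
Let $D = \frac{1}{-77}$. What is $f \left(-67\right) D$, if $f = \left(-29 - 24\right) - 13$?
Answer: $- \frac{402}{7} \approx -57.429$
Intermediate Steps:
$f = -66$ ($f = -53 - 13 = -66$)
$D = - \frac{1}{77} \approx -0.012987$
$f \left(-67\right) D = \left(-66\right) \left(-67\right) \left(- \frac{1}{77}\right) = 4422 \left(- \frac{1}{77}\right) = - \frac{402}{7}$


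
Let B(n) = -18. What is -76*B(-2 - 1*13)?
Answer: 1368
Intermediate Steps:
-76*B(-2 - 1*13) = -76*(-18) = 1368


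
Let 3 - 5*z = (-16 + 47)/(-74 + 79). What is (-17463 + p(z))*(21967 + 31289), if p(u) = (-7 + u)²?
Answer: -579313122864/625 ≈ -9.2690e+8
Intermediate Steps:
z = -16/25 (z = ⅗ - (-16 + 47)/(5*(-74 + 79)) = ⅗ - 31/(5*5) = ⅗ - ⅕*31/5 = ⅗ - 31/25 = -16/25 ≈ -0.64000)
(-17463 + p(z))*(21967 + 31289) = (-17463 + (-7 - 16/25)²)*(21967 + 31289) = (-17463 + (-191/25)²)*53256 = (-17463 + 36481/625)*53256 = -10877894/625*53256 = -579313122864/625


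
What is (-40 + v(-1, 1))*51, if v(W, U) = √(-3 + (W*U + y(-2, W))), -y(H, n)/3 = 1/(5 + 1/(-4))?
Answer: -2040 + 102*I*√418/19 ≈ -2040.0 + 109.76*I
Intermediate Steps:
y(H, n) = -12/19 (y(H, n) = -3/(5 + 1/(-4)) = -3/(5 - ¼) = -3/19/4 = -3*4/19 = -12/19)
v(W, U) = √(-69/19 + U*W) (v(W, U) = √(-3 + (W*U - 12/19)) = √(-3 + (U*W - 12/19)) = √(-3 + (-12/19 + U*W)) = √(-69/19 + U*W))
(-40 + v(-1, 1))*51 = (-40 + √(-1311 + 361*1*(-1))/19)*51 = (-40 + √(-1311 - 361)/19)*51 = (-40 + √(-1672)/19)*51 = (-40 + (2*I*√418)/19)*51 = (-40 + 2*I*√418/19)*51 = -2040 + 102*I*√418/19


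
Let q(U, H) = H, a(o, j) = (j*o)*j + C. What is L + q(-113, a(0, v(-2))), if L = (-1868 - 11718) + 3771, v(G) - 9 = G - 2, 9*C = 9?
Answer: -9814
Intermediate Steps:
C = 1 (C = (1/9)*9 = 1)
v(G) = 7 + G (v(G) = 9 + (G - 2) = 9 + (-2 + G) = 7 + G)
a(o, j) = 1 + o*j**2 (a(o, j) = (j*o)*j + 1 = o*j**2 + 1 = 1 + o*j**2)
L = -9815 (L = -13586 + 3771 = -9815)
L + q(-113, a(0, v(-2))) = -9815 + (1 + 0*(7 - 2)**2) = -9815 + (1 + 0*5**2) = -9815 + (1 + 0*25) = -9815 + (1 + 0) = -9815 + 1 = -9814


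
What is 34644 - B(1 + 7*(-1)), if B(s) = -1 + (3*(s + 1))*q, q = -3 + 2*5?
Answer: 34750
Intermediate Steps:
q = 7 (q = -3 + 10 = 7)
B(s) = 20 + 21*s (B(s) = -1 + (3*(s + 1))*7 = -1 + (3*(1 + s))*7 = -1 + (3 + 3*s)*7 = -1 + (21 + 21*s) = 20 + 21*s)
34644 - B(1 + 7*(-1)) = 34644 - (20 + 21*(1 + 7*(-1))) = 34644 - (20 + 21*(1 - 7)) = 34644 - (20 + 21*(-6)) = 34644 - (20 - 126) = 34644 - 1*(-106) = 34644 + 106 = 34750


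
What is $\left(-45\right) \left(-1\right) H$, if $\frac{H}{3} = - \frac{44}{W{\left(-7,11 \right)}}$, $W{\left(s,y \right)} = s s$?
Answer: $- \frac{5940}{49} \approx -121.22$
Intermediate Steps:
$W{\left(s,y \right)} = s^{2}$
$H = - \frac{132}{49}$ ($H = 3 \left(- \frac{44}{\left(-7\right)^{2}}\right) = 3 \left(- \frac{44}{49}\right) = - \frac{132}{49} \approx -2.6939$)
$\left(-45\right) \left(-1\right) H = \left(-45\right) \left(-1\right) \left(- \frac{132}{49}\right) = 45 \left(- \frac{132}{49}\right) = - \frac{5940}{49}$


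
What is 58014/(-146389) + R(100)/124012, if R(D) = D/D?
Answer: -7194285779/18153992668 ≈ -0.39629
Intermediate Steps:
R(D) = 1
58014/(-146389) + R(100)/124012 = 58014/(-146389) + 1/124012 = 58014*(-1/146389) + 1*(1/124012) = -58014/146389 + 1/124012 = -7194285779/18153992668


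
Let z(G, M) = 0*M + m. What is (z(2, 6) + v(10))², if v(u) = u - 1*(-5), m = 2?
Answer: 289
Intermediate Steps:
v(u) = 5 + u (v(u) = u + 5 = 5 + u)
z(G, M) = 2 (z(G, M) = 0*M + 2 = 0 + 2 = 2)
(z(2, 6) + v(10))² = (2 + (5 + 10))² = (2 + 15)² = 17² = 289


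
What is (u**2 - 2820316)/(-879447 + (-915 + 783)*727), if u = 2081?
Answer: -167805/108379 ≈ -1.5483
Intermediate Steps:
(u**2 - 2820316)/(-879447 + (-915 + 783)*727) = (2081**2 - 2820316)/(-879447 + (-915 + 783)*727) = (4330561 - 2820316)/(-879447 - 132*727) = 1510245/(-879447 - 95964) = 1510245/(-975411) = 1510245*(-1/975411) = -167805/108379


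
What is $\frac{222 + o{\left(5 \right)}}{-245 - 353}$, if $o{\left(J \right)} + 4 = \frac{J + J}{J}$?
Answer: $- \frac{110}{299} \approx -0.36789$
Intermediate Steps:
$o{\left(J \right)} = -2$ ($o{\left(J \right)} = -4 + \frac{J + J}{J} = -4 + \frac{2 J}{J} = -4 + 2 = -2$)
$\frac{222 + o{\left(5 \right)}}{-245 - 353} = \frac{222 - 2}{-245 - 353} = \frac{220}{-598} = 220 \left(- \frac{1}{598}\right) = - \frac{110}{299}$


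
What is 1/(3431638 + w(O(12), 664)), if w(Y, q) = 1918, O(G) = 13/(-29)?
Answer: 1/3433556 ≈ 2.9124e-7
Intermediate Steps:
O(G) = -13/29 (O(G) = 13*(-1/29) = -13/29)
1/(3431638 + w(O(12), 664)) = 1/(3431638 + 1918) = 1/3433556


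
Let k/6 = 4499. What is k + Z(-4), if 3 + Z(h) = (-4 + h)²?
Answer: 27055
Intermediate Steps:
Z(h) = -3 + (-4 + h)²
k = 26994 (k = 6*4499 = 26994)
k + Z(-4) = 26994 + (-3 + (-4 - 4)²) = 26994 + (-3 + (-8)²) = 26994 + (-3 + 64) = 26994 + 61 = 27055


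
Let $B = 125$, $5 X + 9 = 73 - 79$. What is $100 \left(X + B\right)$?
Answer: $12200$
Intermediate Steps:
$X = -3$ ($X = - \frac{9}{5} + \frac{73 - 79}{5} = - \frac{9}{5} + \frac{1}{5} \left(-6\right) = - \frac{9}{5} - \frac{6}{5} = -3$)
$100 \left(X + B\right) = 100 \left(-3 + 125\right) = 100 \cdot 122 = 12200$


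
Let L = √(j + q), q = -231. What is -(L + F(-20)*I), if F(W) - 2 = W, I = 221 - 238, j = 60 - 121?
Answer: -306 - 2*I*√73 ≈ -306.0 - 17.088*I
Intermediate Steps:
j = -61
I = -17
F(W) = 2 + W
L = 2*I*√73 (L = √(-61 - 231) = √(-292) = 2*I*√73 ≈ 17.088*I)
-(L + F(-20)*I) = -(2*I*√73 + (2 - 20)*(-17)) = -(2*I*√73 - 18*(-17)) = -(2*I*√73 + 306) = -(306 + 2*I*√73) = -306 - 2*I*√73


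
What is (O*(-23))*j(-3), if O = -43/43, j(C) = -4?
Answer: -92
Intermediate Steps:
O = -1 (O = -43*1/43 = -1)
(O*(-23))*j(-3) = -1*(-23)*(-4) = 23*(-4) = -92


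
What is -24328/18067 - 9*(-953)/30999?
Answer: -199727671/186686311 ≈ -1.0699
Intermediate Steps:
-24328/18067 - 9*(-953)/30999 = -24328*1/18067 + 8577*(1/30999) = -24328/18067 + 2859/10333 = -199727671/186686311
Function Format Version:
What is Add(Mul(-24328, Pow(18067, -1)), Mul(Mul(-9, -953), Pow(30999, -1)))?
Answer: Rational(-199727671, 186686311) ≈ -1.0699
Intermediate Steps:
Add(Mul(-24328, Pow(18067, -1)), Mul(Mul(-9, -953), Pow(30999, -1))) = Add(Mul(-24328, Rational(1, 18067)), Mul(8577, Rational(1, 30999))) = Add(Rational(-24328, 18067), Rational(2859, 10333)) = Rational(-199727671, 186686311)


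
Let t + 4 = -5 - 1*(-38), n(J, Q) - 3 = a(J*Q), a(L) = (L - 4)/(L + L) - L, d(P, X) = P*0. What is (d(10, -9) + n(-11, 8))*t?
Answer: 116783/44 ≈ 2654.2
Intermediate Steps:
d(P, X) = 0
a(L) = -L + (-4 + L)/(2*L) (a(L) = (-4 + L)/((2*L)) - L = (-4 + L)*(1/(2*L)) - L = (-4 + L)/(2*L) - L = -L + (-4 + L)/(2*L))
n(J, Q) = 7/2 - J*Q - 2/(J*Q) (n(J, Q) = 3 + (½ - J*Q - 2*1/(J*Q)) = 3 + (½ - J*Q - 2/(J*Q)) = 7/2 - J*Q - 2/(J*Q))
t = 29 (t = -4 + (-5 - 1*(-38)) = -4 + (-5 + 38) = -4 + 33 = 29)
(d(10, -9) + n(-11, 8))*t = (0 + (7/2 - 1*(-11)*8 - 2/(-11*8)))*29 = (0 + (7/2 + 88 - 2*(-1/11)*⅛))*29 = (0 + (7/2 + 88 + 1/44))*29 = (0 + 4027/44)*29 = (4027/44)*29 = 116783/44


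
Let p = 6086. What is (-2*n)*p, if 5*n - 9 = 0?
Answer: -109548/5 ≈ -21910.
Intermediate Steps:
n = 9/5 (n = 9/5 + (1/5)*0 = 9/5 + 0 = 9/5 ≈ 1.8000)
(-2*n)*p = -2*9/5*6086 = -18/5*6086 = -109548/5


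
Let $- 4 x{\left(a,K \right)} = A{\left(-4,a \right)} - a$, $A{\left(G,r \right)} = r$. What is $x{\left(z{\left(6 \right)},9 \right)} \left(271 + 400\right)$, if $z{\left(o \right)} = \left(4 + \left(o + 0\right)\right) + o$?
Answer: $0$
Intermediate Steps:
$z{\left(o \right)} = 4 + 2 o$ ($z{\left(o \right)} = \left(4 + o\right) + o = 4 + 2 o$)
$x{\left(a,K \right)} = 0$ ($x{\left(a,K \right)} = - \frac{a - a}{4} = \left(- \frac{1}{4}\right) 0 = 0$)
$x{\left(z{\left(6 \right)},9 \right)} \left(271 + 400\right) = 0 \left(271 + 400\right) = 0 \cdot 671 = 0$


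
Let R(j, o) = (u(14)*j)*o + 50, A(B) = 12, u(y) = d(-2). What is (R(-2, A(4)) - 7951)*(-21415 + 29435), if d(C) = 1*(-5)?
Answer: -62403620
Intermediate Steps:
d(C) = -5
u(y) = -5
R(j, o) = 50 - 5*j*o (R(j, o) = (-5*j)*o + 50 = -5*j*o + 50 = 50 - 5*j*o)
(R(-2, A(4)) - 7951)*(-21415 + 29435) = ((50 - 5*(-2)*12) - 7951)*(-21415 + 29435) = ((50 + 120) - 7951)*8020 = (170 - 7951)*8020 = -7781*8020 = -62403620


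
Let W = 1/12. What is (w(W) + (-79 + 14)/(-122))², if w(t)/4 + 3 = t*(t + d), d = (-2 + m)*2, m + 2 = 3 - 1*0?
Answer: 706762225/4822416 ≈ 146.56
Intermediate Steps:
m = 1 (m = -2 + (3 - 1*0) = -2 + (3 + 0) = -2 + 3 = 1)
W = 1/12 ≈ 0.083333
d = -2 (d = (-2 + 1)*2 = -1*2 = -2)
w(t) = -12 + 4*t*(-2 + t) (w(t) = -12 + 4*(t*(t - 2)) = -12 + 4*(t*(-2 + t)) = -12 + 4*t*(-2 + t))
(w(W) + (-79 + 14)/(-122))² = ((-12 - 8*1/12 + 4*(1/12)²) + (-79 + 14)/(-122))² = ((-12 - ⅔ + 4*(1/144)) - 65*(-1/122))² = ((-12 - ⅔ + 1/36) + 65/122)² = (-455/36 + 65/122)² = (-26585/2196)² = 706762225/4822416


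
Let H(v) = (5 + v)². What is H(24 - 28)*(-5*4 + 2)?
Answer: -18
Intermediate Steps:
H(24 - 28)*(-5*4 + 2) = (5 + (24 - 28))²*(-5*4 + 2) = (5 - 4)²*(-20 + 2) = 1²*(-18) = 1*(-18) = -18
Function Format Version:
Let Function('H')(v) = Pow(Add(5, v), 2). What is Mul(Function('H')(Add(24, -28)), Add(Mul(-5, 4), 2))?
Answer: -18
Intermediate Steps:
Mul(Function('H')(Add(24, -28)), Add(Mul(-5, 4), 2)) = Mul(Pow(Add(5, Add(24, -28)), 2), Add(Mul(-5, 4), 2)) = Mul(Pow(Add(5, -4), 2), Add(-20, 2)) = Mul(Pow(1, 2), -18) = Mul(1, -18) = -18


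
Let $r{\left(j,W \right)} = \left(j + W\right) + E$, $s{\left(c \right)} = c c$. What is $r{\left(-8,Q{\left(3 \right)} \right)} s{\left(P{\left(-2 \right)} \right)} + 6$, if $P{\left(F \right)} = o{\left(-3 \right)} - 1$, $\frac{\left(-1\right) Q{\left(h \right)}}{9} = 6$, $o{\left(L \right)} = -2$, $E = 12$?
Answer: $-444$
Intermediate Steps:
$Q{\left(h \right)} = -54$ ($Q{\left(h \right)} = \left(-9\right) 6 = -54$)
$P{\left(F \right)} = -3$ ($P{\left(F \right)} = -2 - 1 = -3$)
$s{\left(c \right)} = c^{2}$
$r{\left(j,W \right)} = 12 + W + j$ ($r{\left(j,W \right)} = \left(j + W\right) + 12 = \left(W + j\right) + 12 = 12 + W + j$)
$r{\left(-8,Q{\left(3 \right)} \right)} s{\left(P{\left(-2 \right)} \right)} + 6 = \left(12 - 54 - 8\right) \left(-3\right)^{2} + 6 = \left(-50\right) 9 + 6 = -450 + 6 = -444$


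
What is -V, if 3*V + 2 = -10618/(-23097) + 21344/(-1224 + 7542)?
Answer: -44702200/72963423 ≈ -0.61267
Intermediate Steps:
V = 44702200/72963423 (V = -⅔ + (-10618/(-23097) + 21344/(-1224 + 7542))/3 = -⅔ + (-10618*(-1/23097) + 21344/6318)/3 = -⅔ + (10618/23097 + 21344*(1/6318))/3 = -⅔ + (10618/23097 + 10672/3159)/3 = -⅔ + (⅓)*(93344482/24321141) = -⅔ + 93344482/72963423 = 44702200/72963423 ≈ 0.61267)
-V = -1*44702200/72963423 = -44702200/72963423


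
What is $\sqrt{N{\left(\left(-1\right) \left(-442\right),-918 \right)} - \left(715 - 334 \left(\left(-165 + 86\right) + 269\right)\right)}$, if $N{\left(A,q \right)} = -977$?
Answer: $2 \sqrt{15442} \approx 248.53$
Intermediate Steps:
$\sqrt{N{\left(\left(-1\right) \left(-442\right),-918 \right)} - \left(715 - 334 \left(\left(-165 + 86\right) + 269\right)\right)} = \sqrt{-977 - \left(715 - 334 \left(\left(-165 + 86\right) + 269\right)\right)} = \sqrt{-977 - \left(715 - 334 \left(-79 + 269\right)\right)} = \sqrt{-977 + \left(334 \cdot 190 - 715\right)} = \sqrt{-977 + \left(63460 - 715\right)} = \sqrt{-977 + 62745} = \sqrt{61768} = 2 \sqrt{15442}$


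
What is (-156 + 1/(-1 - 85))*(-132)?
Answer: 885522/43 ≈ 20594.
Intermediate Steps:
(-156 + 1/(-1 - 85))*(-132) = (-156 + 1/(-86))*(-132) = (-156 - 1/86)*(-132) = -13417/86*(-132) = 885522/43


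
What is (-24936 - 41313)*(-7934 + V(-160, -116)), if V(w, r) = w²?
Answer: -1170354834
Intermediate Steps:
(-24936 - 41313)*(-7934 + V(-160, -116)) = (-24936 - 41313)*(-7934 + (-160)²) = -66249*(-7934 + 25600) = -66249*17666 = -1170354834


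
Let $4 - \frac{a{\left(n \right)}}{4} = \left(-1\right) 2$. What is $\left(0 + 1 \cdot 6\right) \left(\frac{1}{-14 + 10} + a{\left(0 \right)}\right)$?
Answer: $\frac{285}{2} \approx 142.5$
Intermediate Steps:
$a{\left(n \right)} = 24$ ($a{\left(n \right)} = 16 - 4 \left(\left(-1\right) 2\right) = 16 - -8 = 16 + 8 = 24$)
$\left(0 + 1 \cdot 6\right) \left(\frac{1}{-14 + 10} + a{\left(0 \right)}\right) = \left(0 + 1 \cdot 6\right) \left(\frac{1}{-14 + 10} + 24\right) = \left(0 + 6\right) \left(\frac{1}{-4} + 24\right) = 6 \left(- \frac{1}{4} + 24\right) = 6 \cdot \frac{95}{4} = \frac{285}{2}$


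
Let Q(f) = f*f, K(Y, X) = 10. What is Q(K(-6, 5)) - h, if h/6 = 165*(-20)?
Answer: 19900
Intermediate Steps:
Q(f) = f²
h = -19800 (h = 6*(165*(-20)) = 6*(-3300) = -19800)
Q(K(-6, 5)) - h = 10² - 1*(-19800) = 100 + 19800 = 19900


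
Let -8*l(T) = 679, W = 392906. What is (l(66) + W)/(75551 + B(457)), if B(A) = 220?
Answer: 1047523/202056 ≈ 5.1843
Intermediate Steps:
l(T) = -679/8 (l(T) = -⅛*679 = -679/8)
(l(66) + W)/(75551 + B(457)) = (-679/8 + 392906)/(75551 + 220) = (3142569/8)/75771 = (3142569/8)*(1/75771) = 1047523/202056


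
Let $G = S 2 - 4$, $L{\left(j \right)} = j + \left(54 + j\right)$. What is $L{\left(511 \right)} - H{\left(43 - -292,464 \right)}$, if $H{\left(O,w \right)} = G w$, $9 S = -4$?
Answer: $\frac{30100}{9} \approx 3344.4$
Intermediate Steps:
$S = - \frac{4}{9}$ ($S = \frac{1}{9} \left(-4\right) = - \frac{4}{9} \approx -0.44444$)
$L{\left(j \right)} = 54 + 2 j$
$G = - \frac{44}{9}$ ($G = \left(- \frac{4}{9}\right) 2 - 4 = - \frac{8}{9} - 4 = - \frac{44}{9} \approx -4.8889$)
$H{\left(O,w \right)} = - \frac{44 w}{9}$
$L{\left(511 \right)} - H{\left(43 - -292,464 \right)} = \left(54 + 2 \cdot 511\right) - \left(- \frac{44}{9}\right) 464 = \left(54 + 1022\right) - - \frac{20416}{9} = 1076 + \frac{20416}{9} = \frac{30100}{9}$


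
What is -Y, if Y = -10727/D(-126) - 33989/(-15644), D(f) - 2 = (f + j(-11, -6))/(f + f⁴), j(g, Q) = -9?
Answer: 939549308572467/175245605468 ≈ 5361.3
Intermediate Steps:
D(f) = 2 + (-9 + f)/(f + f⁴) (D(f) = 2 + (f - 9)/(f + f⁴) = 2 + (-9 + f)/(f + f⁴))
Y = -939549308572467/175245605468 (Y = -10727*(-126 + (-126)⁴)/(-9 + 2*(-126)⁴ + 3*(-126)) - 33989/(-15644) = -10727*(-126 + 252047376)/(-9 + 2*252047376 - 378) - 33989*(-1/15644) = -10727*252047250/(-9 + 504094752 - 378) + 33989/15644 = -10727/((1/252047250)*504094365) + 33989/15644 = -10727/11202097/5601050 + 33989/15644 = -10727*5601050/11202097 + 33989/15644 = -60082463350/11202097 + 33989/15644 = -939549308572467/175245605468 ≈ -5361.3)
-Y = -1*(-939549308572467/175245605468) = 939549308572467/175245605468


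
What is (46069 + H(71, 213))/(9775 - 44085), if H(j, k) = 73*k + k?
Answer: -847/470 ≈ -1.8021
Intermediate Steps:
H(j, k) = 74*k
(46069 + H(71, 213))/(9775 - 44085) = (46069 + 74*213)/(9775 - 44085) = (46069 + 15762)/(-34310) = 61831*(-1/34310) = -847/470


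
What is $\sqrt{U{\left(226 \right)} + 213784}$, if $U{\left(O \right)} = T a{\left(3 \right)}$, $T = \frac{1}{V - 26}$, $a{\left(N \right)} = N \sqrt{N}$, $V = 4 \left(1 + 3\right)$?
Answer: $\frac{\sqrt{21378400 - 30 \sqrt{3}}}{10} \approx 462.37$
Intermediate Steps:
$V = 16$ ($V = 4 \cdot 4 = 16$)
$a{\left(N \right)} = N^{\frac{3}{2}}$
$T = - \frac{1}{10}$ ($T = \frac{1}{16 - 26} = \frac{1}{-10} = - \frac{1}{10} \approx -0.1$)
$U{\left(O \right)} = - \frac{3 \sqrt{3}}{10}$ ($U{\left(O \right)} = - \frac{3^{\frac{3}{2}}}{10} = - \frac{3 \sqrt{3}}{10}$)
$\sqrt{U{\left(226 \right)} + 213784} = \sqrt{- \frac{3 \sqrt{3}}{10} + 213784} = \sqrt{213784 - \frac{3 \sqrt{3}}{10}}$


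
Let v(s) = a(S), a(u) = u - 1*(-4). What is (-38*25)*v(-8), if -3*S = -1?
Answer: -12350/3 ≈ -4116.7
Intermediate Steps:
S = 1/3 (S = -1/3*(-1) = 1/3 ≈ 0.33333)
a(u) = 4 + u (a(u) = u + 4 = 4 + u)
v(s) = 13/3 (v(s) = 4 + 1/3 = 13/3)
(-38*25)*v(-8) = -38*25*(13/3) = -950*13/3 = -12350/3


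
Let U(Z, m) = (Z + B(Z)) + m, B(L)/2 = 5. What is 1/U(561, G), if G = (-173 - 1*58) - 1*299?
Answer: 1/41 ≈ 0.024390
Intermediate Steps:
B(L) = 10 (B(L) = 2*5 = 10)
G = -530 (G = (-173 - 58) - 299 = -231 - 299 = -530)
U(Z, m) = 10 + Z + m (U(Z, m) = (Z + 10) + m = (10 + Z) + m = 10 + Z + m)
1/U(561, G) = 1/(10 + 561 - 530) = 1/41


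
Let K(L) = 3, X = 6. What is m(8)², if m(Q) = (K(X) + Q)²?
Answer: 14641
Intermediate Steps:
m(Q) = (3 + Q)²
m(8)² = ((3 + 8)²)² = (11²)² = 121² = 14641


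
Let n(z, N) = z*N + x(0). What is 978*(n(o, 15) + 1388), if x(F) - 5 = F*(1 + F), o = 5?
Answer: 1435704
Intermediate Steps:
x(F) = 5 + F*(1 + F)
n(z, N) = 5 + N*z (n(z, N) = z*N + (5 + 0 + 0²) = N*z + (5 + 0 + 0) = N*z + 5 = 5 + N*z)
978*(n(o, 15) + 1388) = 978*((5 + 15*5) + 1388) = 978*((5 + 75) + 1388) = 978*(80 + 1388) = 978*1468 = 1435704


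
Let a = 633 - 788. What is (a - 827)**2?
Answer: 964324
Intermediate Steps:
a = -155
(a - 827)**2 = (-155 - 827)**2 = (-982)**2 = 964324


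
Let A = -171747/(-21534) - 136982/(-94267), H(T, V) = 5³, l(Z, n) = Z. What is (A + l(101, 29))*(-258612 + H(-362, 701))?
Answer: -19314523292350235/676648526 ≈ -2.8544e+7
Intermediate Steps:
H(T, V) = 125
A = 6379948279/676648526 (A = -171747*(-1/21534) - 136982*(-1/94267) = 57249/7178 + 136982/94267 = 6379948279/676648526 ≈ 9.4287)
(A + l(101, 29))*(-258612 + H(-362, 701)) = (6379948279/676648526 + 101)*(-258612 + 125) = (74721449405/676648526)*(-258487) = -19314523292350235/676648526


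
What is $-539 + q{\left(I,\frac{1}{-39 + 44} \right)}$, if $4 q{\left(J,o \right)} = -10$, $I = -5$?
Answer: $- \frac{1083}{2} \approx -541.5$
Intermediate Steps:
$q{\left(J,o \right)} = - \frac{5}{2}$ ($q{\left(J,o \right)} = \frac{1}{4} \left(-10\right) = - \frac{5}{2}$)
$-539 + q{\left(I,\frac{1}{-39 + 44} \right)} = -539 - \frac{5}{2} = - \frac{1083}{2}$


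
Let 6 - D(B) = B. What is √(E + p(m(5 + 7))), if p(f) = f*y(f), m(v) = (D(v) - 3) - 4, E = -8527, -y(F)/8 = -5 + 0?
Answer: I*√9047 ≈ 95.116*I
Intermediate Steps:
y(F) = 40 (y(F) = -8*(-5 + 0) = -8*(-5) = 40)
D(B) = 6 - B
m(v) = -1 - v (m(v) = ((6 - v) - 3) - 4 = (3 - v) - 4 = -1 - v)
p(f) = 40*f (p(f) = f*40 = 40*f)
√(E + p(m(5 + 7))) = √(-8527 + 40*(-1 - (5 + 7))) = √(-8527 + 40*(-1 - 1*12)) = √(-8527 + 40*(-1 - 12)) = √(-8527 + 40*(-13)) = √(-8527 - 520) = √(-9047) = I*√9047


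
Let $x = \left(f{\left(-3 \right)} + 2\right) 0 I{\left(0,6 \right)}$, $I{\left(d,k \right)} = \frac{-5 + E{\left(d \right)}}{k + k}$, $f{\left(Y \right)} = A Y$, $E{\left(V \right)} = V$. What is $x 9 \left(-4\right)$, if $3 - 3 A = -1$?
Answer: $0$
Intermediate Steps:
$A = \frac{4}{3}$ ($A = 1 - - \frac{1}{3} = 1 + \frac{1}{3} = \frac{4}{3} \approx 1.3333$)
$f{\left(Y \right)} = \frac{4 Y}{3}$
$I{\left(d,k \right)} = \frac{-5 + d}{2 k}$ ($I{\left(d,k \right)} = \frac{-5 + d}{k + k} = \frac{-5 + d}{2 k}$)
$x = 0$ ($x = \left(\frac{4}{3} \left(-3\right) + 2\right) 0 \frac{-5 + 0}{2 \cdot 6} = \left(-4 + 2\right) 0 \cdot \frac{1}{2} \cdot \frac{1}{6} \left(-5\right) = \left(-2\right) 0 \left(- \frac{5}{12}\right) = 0 \left(- \frac{5}{12}\right) = 0$)
$x 9 \left(-4\right) = 0 \cdot 9 \left(-4\right) = 0 \left(-4\right) = 0$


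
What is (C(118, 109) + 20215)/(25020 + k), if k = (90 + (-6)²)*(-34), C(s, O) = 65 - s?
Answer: 10081/10368 ≈ 0.97232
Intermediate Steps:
k = -4284 (k = (90 + 36)*(-34) = 126*(-34) = -4284)
(C(118, 109) + 20215)/(25020 + k) = ((65 - 1*118) + 20215)/(25020 - 4284) = ((65 - 118) + 20215)/20736 = (-53 + 20215)*(1/20736) = 20162*(1/20736) = 10081/10368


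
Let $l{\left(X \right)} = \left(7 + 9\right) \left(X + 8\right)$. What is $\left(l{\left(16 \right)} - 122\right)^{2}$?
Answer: $68644$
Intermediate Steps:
$l{\left(X \right)} = 128 + 16 X$ ($l{\left(X \right)} = 16 \left(8 + X\right) = 128 + 16 X$)
$\left(l{\left(16 \right)} - 122\right)^{2} = \left(\left(128 + 16 \cdot 16\right) - 122\right)^{2} = \left(\left(128 + 256\right) - 122\right)^{2} = \left(384 - 122\right)^{2} = 262^{2} = 68644$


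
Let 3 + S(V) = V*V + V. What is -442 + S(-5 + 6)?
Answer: -443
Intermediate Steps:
S(V) = -3 + V + V**2 (S(V) = -3 + (V*V + V) = -3 + (V**2 + V) = -3 + (V + V**2) = -3 + V + V**2)
-442 + S(-5 + 6) = -442 + (-3 + (-5 + 6) + (-5 + 6)**2) = -442 + (-3 + 1 + 1**2) = -442 + (-3 + 1 + 1) = -442 - 1 = -443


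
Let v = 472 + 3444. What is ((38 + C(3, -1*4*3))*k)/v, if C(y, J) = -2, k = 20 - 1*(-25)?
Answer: 405/979 ≈ 0.41369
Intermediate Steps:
v = 3916
k = 45 (k = 20 + 25 = 45)
((38 + C(3, -1*4*3))*k)/v = ((38 - 2)*45)/3916 = (36*45)*(1/3916) = 1620*(1/3916) = 405/979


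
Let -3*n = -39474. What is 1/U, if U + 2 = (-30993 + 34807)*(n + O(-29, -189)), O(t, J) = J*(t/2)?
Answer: 1/60636877 ≈ 1.6492e-8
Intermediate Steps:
O(t, J) = J*t/2 (O(t, J) = J*(t*(1/2)) = J*(t/2) = J*t/2)
n = 13158 (n = -1/3*(-39474) = 13158)
U = 60636877 (U = -2 + (-30993 + 34807)*(13158 + (1/2)*(-189)*(-29)) = -2 + 3814*(13158 + 5481/2) = -2 + 3814*(31797/2) = -2 + 60636879 = 60636877)
1/U = 1/60636877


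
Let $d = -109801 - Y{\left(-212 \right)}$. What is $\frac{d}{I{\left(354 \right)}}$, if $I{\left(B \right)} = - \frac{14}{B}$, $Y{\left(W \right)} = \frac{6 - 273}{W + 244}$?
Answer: $\frac{621865605}{224} \approx 2.7762 \cdot 10^{6}$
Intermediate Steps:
$Y{\left(W \right)} = - \frac{267}{244 + W}$
$d = - \frac{3513365}{32}$ ($d = -109801 - - \frac{267}{244 - 212} = -109801 - - \frac{267}{32} = -109801 + \frac{267}{32} = - \frac{3513365}{32} \approx -1.0979 \cdot 10^{5}$)
$\frac{d}{I{\left(354 \right)}} = - \frac{3513365}{32 \left(- \frac{14}{354}\right)} = - \frac{3513365}{32 \left(\left(-14\right) \frac{1}{354}\right)} = - \frac{3513365}{32 \left(- \frac{7}{177}\right)} = \left(- \frac{3513365}{32}\right) \left(- \frac{177}{7}\right) = \frac{621865605}{224}$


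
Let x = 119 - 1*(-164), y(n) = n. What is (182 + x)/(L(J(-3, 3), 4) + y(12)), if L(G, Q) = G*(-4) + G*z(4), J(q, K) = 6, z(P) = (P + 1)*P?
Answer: 155/36 ≈ 4.3056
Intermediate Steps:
z(P) = P*(1 + P) (z(P) = (1 + P)*P = P*(1 + P))
L(G, Q) = 16*G (L(G, Q) = G*(-4) + G*(4*(1 + 4)) = -4*G + G*(4*5) = -4*G + G*20 = -4*G + 20*G = 16*G)
x = 283 (x = 119 + 164 = 283)
(182 + x)/(L(J(-3, 3), 4) + y(12)) = (182 + 283)/(16*6 + 12) = 465/(96 + 12) = 465/108 = 465*(1/108) = 155/36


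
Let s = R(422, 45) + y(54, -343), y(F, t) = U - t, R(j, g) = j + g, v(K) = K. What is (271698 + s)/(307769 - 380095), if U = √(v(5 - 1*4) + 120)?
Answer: -272519/72326 ≈ -3.7679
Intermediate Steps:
R(j, g) = g + j
U = 11 (U = √((5 - 1*4) + 120) = √((5 - 4) + 120) = √(1 + 120) = √121 = 11)
y(F, t) = 11 - t
s = 821 (s = (45 + 422) + (11 - 1*(-343)) = 467 + (11 + 343) = 467 + 354 = 821)
(271698 + s)/(307769 - 380095) = (271698 + 821)/(307769 - 380095) = 272519/(-72326) = 272519*(-1/72326) = -272519/72326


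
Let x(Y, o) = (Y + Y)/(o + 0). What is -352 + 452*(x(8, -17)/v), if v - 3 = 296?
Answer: -1796448/5083 ≈ -353.42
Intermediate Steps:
v = 299 (v = 3 + 296 = 299)
x(Y, o) = 2*Y/o (x(Y, o) = (2*Y)/o = 2*Y/o)
-352 + 452*(x(8, -17)/v) = -352 + 452*((2*8/(-17))/299) = -352 + 452*((2*8*(-1/17))*(1/299)) = -352 + 452*(-16/17*1/299) = -352 + 452*(-16/5083) = -352 - 7232/5083 = -1796448/5083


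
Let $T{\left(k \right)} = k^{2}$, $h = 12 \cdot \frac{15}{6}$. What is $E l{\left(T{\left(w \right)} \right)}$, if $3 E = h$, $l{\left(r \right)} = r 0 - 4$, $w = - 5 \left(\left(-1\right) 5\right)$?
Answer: $-40$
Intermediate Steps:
$w = 25$ ($w = \left(-5\right) \left(-5\right) = 25$)
$h = 30$ ($h = 12 \cdot 15 \cdot \frac{1}{6} = 12 \cdot \frac{5}{2} = 30$)
$l{\left(r \right)} = -4$ ($l{\left(r \right)} = 0 - 4 = -4$)
$E = 10$ ($E = \frac{1}{3} \cdot 30 = 10$)
$E l{\left(T{\left(w \right)} \right)} = 10 \left(-4\right) = -40$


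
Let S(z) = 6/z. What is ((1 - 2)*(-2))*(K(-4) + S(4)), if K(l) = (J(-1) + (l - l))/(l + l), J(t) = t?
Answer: 13/4 ≈ 3.2500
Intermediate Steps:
K(l) = -1/(2*l) (K(l) = (-1 + (l - l))/(l + l) = (-1 + 0)/((2*l)) = -1/(2*l))
((1 - 2)*(-2))*(K(-4) + S(4)) = ((1 - 2)*(-2))*(-1/2/(-4) + 6/4) = (-1*(-2))*(-1/2*(-1/4) + 6*(1/4)) = 2*(1/8 + 3/2) = 2*(13/8) = 13/4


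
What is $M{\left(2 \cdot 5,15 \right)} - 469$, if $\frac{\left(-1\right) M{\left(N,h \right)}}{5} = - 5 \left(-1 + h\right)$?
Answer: $-119$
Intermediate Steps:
$M{\left(N,h \right)} = -25 + 25 h$ ($M{\left(N,h \right)} = - 5 \left(- 5 \left(-1 + h\right)\right) = - 5 \left(5 - 5 h\right) = -25 + 25 h$)
$M{\left(2 \cdot 5,15 \right)} - 469 = \left(-25 + 25 \cdot 15\right) - 469 = \left(-25 + 375\right) - 469 = 350 - 469 = -119$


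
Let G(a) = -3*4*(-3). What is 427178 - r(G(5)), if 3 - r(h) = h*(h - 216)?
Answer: 420695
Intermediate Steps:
G(a) = 36 (G(a) = -12*(-3) = 36)
r(h) = 3 - h*(-216 + h) (r(h) = 3 - h*(h - 216) = 3 - h*(-216 + h))
427178 - r(G(5)) = 427178 - (3 - 1*36² + 216*36) = 427178 - (3 - 1*1296 + 7776) = 427178 - (3 - 1296 + 7776) = 427178 - 1*6483 = 427178 - 6483 = 420695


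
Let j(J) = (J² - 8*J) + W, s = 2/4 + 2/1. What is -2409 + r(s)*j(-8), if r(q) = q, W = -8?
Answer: -2109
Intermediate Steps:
s = 5/2 (s = 2*(¼) + 2*1 = ½ + 2 = 5/2 ≈ 2.5000)
j(J) = -8 + J² - 8*J (j(J) = (J² - 8*J) - 8 = -8 + J² - 8*J)
-2409 + r(s)*j(-8) = -2409 + 5*(-8 + (-8)² - 8*(-8))/2 = -2409 + 5*(-8 + 64 + 64)/2 = -2409 + (5/2)*120 = -2409 + 300 = -2109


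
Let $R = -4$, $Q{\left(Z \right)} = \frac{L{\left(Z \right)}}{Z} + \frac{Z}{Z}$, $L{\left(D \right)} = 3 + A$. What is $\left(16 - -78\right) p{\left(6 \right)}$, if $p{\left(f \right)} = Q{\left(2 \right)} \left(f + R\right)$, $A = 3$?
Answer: $752$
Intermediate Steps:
$L{\left(D \right)} = 6$ ($L{\left(D \right)} = 3 + 3 = 6$)
$Q{\left(Z \right)} = 1 + \frac{6}{Z}$ ($Q{\left(Z \right)} = \frac{6}{Z} + \frac{Z}{Z} = \frac{6}{Z} + 1 = 1 + \frac{6}{Z}$)
$p{\left(f \right)} = -16 + 4 f$ ($p{\left(f \right)} = \frac{6 + 2}{2} \left(f - 4\right) = \frac{1}{2} \cdot 8 \left(-4 + f\right) = 4 \left(-4 + f\right) = -16 + 4 f$)
$\left(16 - -78\right) p{\left(6 \right)} = \left(16 - -78\right) \left(-16 + 4 \cdot 6\right) = \left(16 + 78\right) \left(-16 + 24\right) = 94 \cdot 8 = 752$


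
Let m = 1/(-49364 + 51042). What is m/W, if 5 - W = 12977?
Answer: -1/21767016 ≈ -4.5941e-8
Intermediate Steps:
W = -12972 (W = 5 - 1*12977 = 5 - 12977 = -12972)
m = 1/1678 ≈ 0.00059595
m/W = (1/1678)/(-12972) = (1/1678)*(-1/12972) = -1/21767016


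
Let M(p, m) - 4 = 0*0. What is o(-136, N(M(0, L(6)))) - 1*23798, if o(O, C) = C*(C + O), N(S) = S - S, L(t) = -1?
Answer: -23798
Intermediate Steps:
M(p, m) = 4 (M(p, m) = 4 + 0*0 = 4 + 0 = 4)
N(S) = 0
o(-136, N(M(0, L(6)))) - 1*23798 = 0*(0 - 136) - 1*23798 = 0*(-136) - 23798 = 0 - 23798 = -23798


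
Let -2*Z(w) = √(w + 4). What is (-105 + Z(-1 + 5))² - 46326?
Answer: -35299 + 210*√2 ≈ -35002.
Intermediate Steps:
Z(w) = -√(4 + w)/2 (Z(w) = -√(w + 4)/2 = -√(4 + w)/2)
(-105 + Z(-1 + 5))² - 46326 = (-105 - √(4 + (-1 + 5))/2)² - 46326 = (-105 - √(4 + 4)/2)² - 46326 = (-105 - √2)² - 46326 = -46326 + (-105 - √2)²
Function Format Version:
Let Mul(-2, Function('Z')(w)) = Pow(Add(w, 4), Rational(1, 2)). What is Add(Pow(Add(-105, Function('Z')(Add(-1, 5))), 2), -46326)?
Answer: Add(-35299, Mul(210, Pow(2, Rational(1, 2)))) ≈ -35002.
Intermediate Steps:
Function('Z')(w) = Mul(Rational(-1, 2), Pow(Add(4, w), Rational(1, 2))) (Function('Z')(w) = Mul(Rational(-1, 2), Pow(Add(w, 4), Rational(1, 2))) = Mul(Rational(-1, 2), Pow(Add(4, w), Rational(1, 2))))
Add(Pow(Add(-105, Function('Z')(Add(-1, 5))), 2), -46326) = Add(Pow(Add(-105, Mul(Rational(-1, 2), Pow(Add(4, Add(-1, 5)), Rational(1, 2)))), 2), -46326) = Add(Pow(Add(-105, Mul(Rational(-1, 2), Pow(Add(4, 4), Rational(1, 2)))), 2), -46326) = Add(Pow(Add(-105, Mul(Rational(-1, 2), Pow(8, Rational(1, 2)))), 2), -46326) = Add(Pow(Add(-105, Mul(Rational(-1, 2), Mul(2, Pow(2, Rational(1, 2))))), 2), -46326) = Add(Pow(Add(-105, Mul(-1, Pow(2, Rational(1, 2)))), 2), -46326) = Add(-46326, Pow(Add(-105, Mul(-1, Pow(2, Rational(1, 2)))), 2))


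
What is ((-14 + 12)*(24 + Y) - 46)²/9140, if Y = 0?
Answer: 2209/2285 ≈ 0.96674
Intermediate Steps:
((-14 + 12)*(24 + Y) - 46)²/9140 = ((-14 + 12)*(24 + 0) - 46)²/9140 = (-2*24 - 46)²*(1/9140) = (-48 - 46)²*(1/9140) = (-94)²*(1/9140) = 8836*(1/9140) = 2209/2285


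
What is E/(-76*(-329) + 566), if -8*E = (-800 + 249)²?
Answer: -303601/204560 ≈ -1.4842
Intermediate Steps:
E = -303601/8 (E = -(-800 + 249)²/8 = -⅛*(-551)² = -⅛*303601 = -303601/8 ≈ -37950.)
E/(-76*(-329) + 566) = -303601/(8*(-76*(-329) + 566)) = -303601/(8*(25004 + 566)) = -303601/8/25570 = -303601/8*1/25570 = -303601/204560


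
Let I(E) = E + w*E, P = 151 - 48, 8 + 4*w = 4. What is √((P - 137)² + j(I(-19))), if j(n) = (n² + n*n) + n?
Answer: 34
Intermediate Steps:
w = -1 (w = -2 + (¼)*4 = -2 + 1 = -1)
P = 103
I(E) = 0 (I(E) = E - E = 0)
j(n) = n + 2*n² (j(n) = (n² + n²) + n = 2*n² + n = n + 2*n²)
√((P - 137)² + j(I(-19))) = √((103 - 137)² + 0*(1 + 2*0)) = √((-34)² + 0*(1 + 0)) = √(1156 + 0*1) = √(1156 + 0) = √1156 = 34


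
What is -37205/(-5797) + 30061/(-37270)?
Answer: 1212366733/216054190 ≈ 5.6114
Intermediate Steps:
-37205/(-5797) + 30061/(-37270) = -37205*(-1/5797) + 30061*(-1/37270) = 37205/5797 - 30061/37270 = 1212366733/216054190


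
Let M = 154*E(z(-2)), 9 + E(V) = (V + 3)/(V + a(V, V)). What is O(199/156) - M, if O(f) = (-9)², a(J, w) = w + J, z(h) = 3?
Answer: 4093/3 ≈ 1364.3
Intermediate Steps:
a(J, w) = J + w
E(V) = -9 + (3 + V)/(3*V) (E(V) = -9 + (V + 3)/(V + (V + V)) = -9 + (3 + V)/(V + 2*V) = -9 + (3 + V)/((3*V)) = -9 + (3 + V)*(1/(3*V)) = -9 + (3 + V)/(3*V))
O(f) = 81
M = -3850/3 (M = 154*(-26/3 + 1/3) = 154*(-26/3 + ⅓) = 154*(-25/3) = -3850/3 ≈ -1283.3)
O(199/156) - M = 81 - 1*(-3850/3) = 81 + 3850/3 = 4093/3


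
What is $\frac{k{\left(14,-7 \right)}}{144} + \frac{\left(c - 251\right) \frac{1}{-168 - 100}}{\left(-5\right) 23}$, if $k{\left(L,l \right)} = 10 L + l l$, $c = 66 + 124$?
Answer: $\frac{161561}{123280} \approx 1.3105$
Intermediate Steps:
$c = 190$
$k{\left(L,l \right)} = l^{2} + 10 L$ ($k{\left(L,l \right)} = 10 L + l^{2} = l^{2} + 10 L$)
$\frac{k{\left(14,-7 \right)}}{144} + \frac{\left(c - 251\right) \frac{1}{-168 - 100}}{\left(-5\right) 23} = \frac{\left(-7\right)^{2} + 10 \cdot 14}{144} + \frac{\left(190 - 251\right) \frac{1}{-168 - 100}}{\left(-5\right) 23} = \left(49 + 140\right) \frac{1}{144} + \frac{\left(-61\right) \frac{1}{-268}}{-115} = 189 \cdot \frac{1}{144} + \left(-61\right) \left(- \frac{1}{268}\right) \left(- \frac{1}{115}\right) = \frac{21}{16} + \frac{61}{268} \left(- \frac{1}{115}\right) = \frac{21}{16} - \frac{61}{30820} = \frac{161561}{123280}$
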